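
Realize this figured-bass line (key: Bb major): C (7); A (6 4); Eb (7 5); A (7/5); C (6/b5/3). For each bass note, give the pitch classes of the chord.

C (7/5/3): C, Eb, G, Bb.
A (6/4): A, D, F.
Eb (7/5/3): Eb, G, Bb, D.
A (7/5/3): A, C, Eb, G.
C (6/b5/3): C, Eb, Gb, A.

C, Eb, G, Bb | A, D, F | Eb, G, Bb, D | A, C, Eb, G | C, Eb, Gb, A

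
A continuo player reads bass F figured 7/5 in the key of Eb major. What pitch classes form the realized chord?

The written figures 7/5 are shorthand for 7/5/3: the 3 is implied.
A third above F in this key is Ab.
A fifth above F in this key is C.
A seventh above F in this key is Eb.
Together with the bass F, this spells F minor seventh in root position.

F, Ab, C, Eb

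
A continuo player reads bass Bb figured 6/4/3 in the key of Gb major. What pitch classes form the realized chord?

A third above Bb in this key is Db.
A fourth above Bb in this key is Eb.
A sixth above Bb in this key is Gb.
Together with the bass Bb, this spells Eb minor seventh in second inversion.

Bb, Db, Eb, Gb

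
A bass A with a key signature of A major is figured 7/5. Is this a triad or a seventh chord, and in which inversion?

seventh chord, root position

7/5 is shorthand for 7/5/3.
Intervals of 7/5/3 above the bass form a seventh chord; the bass is the root, so this is root position.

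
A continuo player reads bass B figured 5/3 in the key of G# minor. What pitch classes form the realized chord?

A third above B in this key is D#.
A fifth above B in this key is F#.
Together with the bass B, this spells B major in root position.

B, D#, F#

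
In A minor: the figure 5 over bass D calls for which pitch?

Counting 4 letter steps above D lands on A; in A minor, that letter is A.

A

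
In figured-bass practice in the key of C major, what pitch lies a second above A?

B

Counting 1 letter step above A lands on B; in C major, that letter is B.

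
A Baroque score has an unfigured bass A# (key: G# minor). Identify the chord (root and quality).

An unfigured bass indicates a triad in root position.
In root position the bass is the root, so the root is A#.
The chord tones are A#, C#, E, giving A# diminished.

A# diminished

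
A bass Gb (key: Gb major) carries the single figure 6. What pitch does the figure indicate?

Counting 5 letter steps above Gb lands on E; in Gb major, that letter is Eb.

Eb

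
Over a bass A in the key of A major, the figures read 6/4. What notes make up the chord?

A fourth above A in this key is D.
A sixth above A in this key is F#.
Together with the bass A, this spells D major in second inversion.

A, D, F#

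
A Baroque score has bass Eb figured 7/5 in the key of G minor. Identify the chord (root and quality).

Eb major seventh

The figures 7/5 indicate a seventh chord in root position.
In root position the bass is the root, so the root is Eb.
The chord tones are Eb, G, Bb, D, giving Eb major seventh.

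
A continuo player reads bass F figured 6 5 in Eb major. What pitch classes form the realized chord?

F, Ab, C, D

The written figures 6 5 are shorthand for 6/5/3: the 3 is implied.
A third above F in this key is Ab.
A fifth above F in this key is C.
A sixth above F in this key is D.
Together with the bass F, this spells D half-diminished seventh in first inversion.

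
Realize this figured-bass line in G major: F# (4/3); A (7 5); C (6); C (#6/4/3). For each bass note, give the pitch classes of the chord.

F# (6/4/3): F#, A, B, D.
A (7/5/3): A, C, E, G.
C (6/3): C, E, A.
C (#6/4/3): C, E, F#, A#.

F#, A, B, D | A, C, E, G | C, E, A | C, E, F#, A#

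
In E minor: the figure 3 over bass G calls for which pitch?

Counting 2 letter steps above G lands on B; in E minor, that letter is B.

B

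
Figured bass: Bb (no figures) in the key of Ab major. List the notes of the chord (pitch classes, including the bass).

An unfigured bass implies 5/3.
A third above Bb in this key is Db.
A fifth above Bb in this key is F.
Together with the bass Bb, this spells Bb minor in root position.

Bb, Db, F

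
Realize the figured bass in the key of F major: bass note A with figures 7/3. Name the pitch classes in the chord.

The written figures 7/3 are shorthand for 7/5/3: the 5 is implied.
A third above A in this key is C.
A fifth above A in this key is E.
A seventh above A in this key is G.
Together with the bass A, this spells A minor seventh in root position.

A, C, E, G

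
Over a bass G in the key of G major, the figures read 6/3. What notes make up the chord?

A third above G in this key is B.
A sixth above G in this key is E.
Together with the bass G, this spells E minor in first inversion.

G, B, E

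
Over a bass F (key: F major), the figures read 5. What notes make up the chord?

F, A, C

The written figures 5 are shorthand for 5/3: the 3 is implied.
A third above F in this key is A.
A fifth above F in this key is C.
Together with the bass F, this spells F major in root position.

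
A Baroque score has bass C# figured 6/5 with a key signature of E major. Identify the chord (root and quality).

The figures 6/5 indicate a seventh chord in first inversion.
In first inversion the root lies a sixth above the bass: a sixth above C# in E major is A.
The chord tones are C#, E, G#, A, giving A major seventh.

A major seventh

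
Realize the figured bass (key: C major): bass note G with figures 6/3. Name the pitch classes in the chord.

A third above G in this key is B.
A sixth above G in this key is E.
Together with the bass G, this spells E minor in first inversion.

G, B, E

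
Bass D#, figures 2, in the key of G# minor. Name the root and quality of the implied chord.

The figures 2 indicate a seventh chord in third inversion.
In third inversion the root lies a second above the bass: a second above D# in G# minor is E.
The chord tones are D#, E, G#, B, giving E major seventh.

E major seventh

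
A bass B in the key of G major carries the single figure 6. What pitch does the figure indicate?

Counting 5 letter steps above B lands on G; in G major, that letter is G.

G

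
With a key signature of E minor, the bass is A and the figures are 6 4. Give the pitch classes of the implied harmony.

A fourth above A in this key is D.
A sixth above A in this key is F#.
Together with the bass A, this spells D major in second inversion.

A, D, F#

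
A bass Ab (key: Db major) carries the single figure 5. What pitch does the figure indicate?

Eb

Counting 4 letter steps above Ab lands on E; in Db major, that letter is Eb.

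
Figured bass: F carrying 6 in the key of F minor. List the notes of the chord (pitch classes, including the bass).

F, Ab, Db

The written figures 6 are shorthand for 6/3: the 3 is implied.
A third above F in this key is Ab.
A sixth above F in this key is Db.
Together with the bass F, this spells Db major in first inversion.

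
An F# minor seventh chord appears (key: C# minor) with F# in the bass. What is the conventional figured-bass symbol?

7

F# is the root of F# minor seventh, so the chord is in root position.
A seventh chord in root position is figured 7/5/3, conventionally abbreviated 7.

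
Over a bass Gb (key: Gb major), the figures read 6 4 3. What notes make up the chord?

A third above Gb in this key is Bb.
A fourth above Gb in this key is Cb.
A sixth above Gb in this key is Eb.
Together with the bass Gb, this spells Cb major seventh in second inversion.

Gb, Bb, Cb, Eb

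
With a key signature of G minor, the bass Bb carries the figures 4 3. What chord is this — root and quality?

Eb major seventh

The figures 4 3 indicate a seventh chord in second inversion.
In second inversion the root lies a fourth above the bass: a fourth above Bb in G minor is Eb.
The chord tones are Bb, D, Eb, G, giving Eb major seventh.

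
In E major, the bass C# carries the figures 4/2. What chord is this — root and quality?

D# half-diminished seventh

The figures 4/2 indicate a seventh chord in third inversion.
In third inversion the root lies a second above the bass: a second above C# in E major is D#.
The chord tones are C#, D#, F#, A, giving D# half-diminished seventh.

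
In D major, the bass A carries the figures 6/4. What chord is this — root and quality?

The figures 6/4 indicate a triad in second inversion.
In second inversion the root lies a fourth above the bass: a fourth above A in D major is D.
The chord tones are A, D, F#, giving D major.

D major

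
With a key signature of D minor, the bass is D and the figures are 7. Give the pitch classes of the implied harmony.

The written figures 7 are shorthand for 7/5/3: the 5/3 are implied.
A third above D in this key is F.
A fifth above D in this key is A.
A seventh above D in this key is C.
Together with the bass D, this spells D minor seventh in root position.

D, F, A, C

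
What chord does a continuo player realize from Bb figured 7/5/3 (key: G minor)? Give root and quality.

The figures 7/5/3 indicate a seventh chord in root position.
In root position the bass is the root, so the root is Bb.
The chord tones are Bb, D, F, A, giving Bb major seventh.

Bb major seventh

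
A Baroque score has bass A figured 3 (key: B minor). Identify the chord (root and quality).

A major

The figures 3 indicate a triad in root position.
In root position the bass is the root, so the root is A.
The chord tones are A, C#, E, giving A major.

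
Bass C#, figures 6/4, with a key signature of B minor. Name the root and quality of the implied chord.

The figures 6/4 indicate a triad in second inversion.
In second inversion the root lies a fourth above the bass: a fourth above C# in B minor is F#.
The chord tones are C#, F#, A, giving F# minor.

F# minor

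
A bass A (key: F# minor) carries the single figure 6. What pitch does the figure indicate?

Counting 5 letter steps above A lands on F; in F# minor, that letter is F#.

F#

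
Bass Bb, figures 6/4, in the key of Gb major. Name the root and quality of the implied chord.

The figures 6/4 indicate a triad in second inversion.
In second inversion the root lies a fourth above the bass: a fourth above Bb in Gb major is Eb.
The chord tones are Bb, Eb, Gb, giving Eb minor.

Eb minor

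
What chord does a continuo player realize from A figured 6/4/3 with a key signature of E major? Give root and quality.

D# half-diminished seventh

The figures 6/4/3 indicate a seventh chord in second inversion.
In second inversion the root lies a fourth above the bass: a fourth above A in E major is D#.
The chord tones are A, C#, D#, F#, giving D# half-diminished seventh.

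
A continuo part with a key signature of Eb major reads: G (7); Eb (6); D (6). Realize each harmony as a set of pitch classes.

G (7/5/3): G, Bb, D, F.
Eb (6/3): Eb, G, C.
D (6/3): D, F, Bb.

G, Bb, D, F | Eb, G, C | D, F, Bb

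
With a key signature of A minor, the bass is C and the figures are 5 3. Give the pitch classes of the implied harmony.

A third above C in this key is E.
A fifth above C in this key is G.
Together with the bass C, this spells C major in root position.

C, E, G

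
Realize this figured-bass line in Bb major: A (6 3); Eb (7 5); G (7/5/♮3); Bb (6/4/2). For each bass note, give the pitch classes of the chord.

A (6/3): A, C, F.
Eb (7/5/3): Eb, G, Bb, D.
G (7/5/♮3): G, B, D, F.
Bb (6/4/2): Bb, C, Eb, G.

A, C, F | Eb, G, Bb, D | G, B, D, F | Bb, C, Eb, G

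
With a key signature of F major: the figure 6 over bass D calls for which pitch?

Bb

Counting 5 letter steps above D lands on B; in F major, that letter is Bb.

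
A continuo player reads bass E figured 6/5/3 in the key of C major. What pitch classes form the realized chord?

E, G, B, C

A third above E in this key is G.
A fifth above E in this key is B.
A sixth above E in this key is C.
Together with the bass E, this spells C major seventh in first inversion.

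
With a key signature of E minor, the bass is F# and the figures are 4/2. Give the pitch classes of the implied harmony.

F#, G, B, D

The written figures 4/2 are shorthand for 6/4/2: the 6 is implied.
A second above F# in this key is G.
A fourth above F# in this key is B.
A sixth above F# in this key is D.
Together with the bass F#, this spells G major seventh in third inversion.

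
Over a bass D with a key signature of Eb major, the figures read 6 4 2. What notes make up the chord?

D, Eb, G, Bb

A second above D in this key is Eb.
A fourth above D in this key is G.
A sixth above D in this key is Bb.
Together with the bass D, this spells Eb major seventh in third inversion.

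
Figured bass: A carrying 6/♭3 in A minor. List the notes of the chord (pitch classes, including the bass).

A, Cb, F

A third above A in this key is C, lowered to Cb by the flat.
A sixth above A in this key is F.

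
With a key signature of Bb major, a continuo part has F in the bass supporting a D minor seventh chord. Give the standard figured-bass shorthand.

6/5

F is the third of D minor seventh, so the chord is in first inversion.
A seventh chord in first inversion is figured 6/5/3, conventionally abbreviated 6/5.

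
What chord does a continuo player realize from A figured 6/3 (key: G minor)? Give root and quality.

F major

The figures 6/3 indicate a triad in first inversion.
In first inversion the root lies a sixth above the bass: a sixth above A in G minor is F.
The chord tones are A, C, F, giving F major.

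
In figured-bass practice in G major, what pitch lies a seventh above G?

Counting 6 letter steps above G lands on F; in G major, that letter is F#.

F#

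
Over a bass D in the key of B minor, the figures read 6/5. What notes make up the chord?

The written figures 6/5 are shorthand for 6/5/3: the 3 is implied.
A third above D in this key is F#.
A fifth above D in this key is A.
A sixth above D in this key is B.
Together with the bass D, this spells B minor seventh in first inversion.

D, F#, A, B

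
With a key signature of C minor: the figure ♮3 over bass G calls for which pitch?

B

Counting 2 letter steps above G lands on B; in C minor, that letter is Bb.
The ♮3 figure makes it natural, giving B.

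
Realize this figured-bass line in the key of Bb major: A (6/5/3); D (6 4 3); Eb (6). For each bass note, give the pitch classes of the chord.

A (6/5/3): A, C, Eb, F.
D (6/4/3): D, F, G, Bb.
Eb (6/3): Eb, G, C.

A, C, Eb, F | D, F, G, Bb | Eb, G, C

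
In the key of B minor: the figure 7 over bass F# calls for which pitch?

Counting 6 letter steps above F# lands on E; in B minor, that letter is E.

E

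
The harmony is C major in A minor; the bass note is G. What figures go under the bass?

G is the fifth of C major, so the chord is in second inversion.
A triad in second inversion is figured 6/4, conventionally abbreviated 6/4.

6/4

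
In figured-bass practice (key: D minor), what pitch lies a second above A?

Bb

Counting 1 letter step above A lands on B; in D minor, that letter is Bb.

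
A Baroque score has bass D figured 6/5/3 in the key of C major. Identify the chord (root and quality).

B half-diminished seventh

The figures 6/5/3 indicate a seventh chord in first inversion.
In first inversion the root lies a sixth above the bass: a sixth above D in C major is B.
The chord tones are D, F, A, B, giving B half-diminished seventh.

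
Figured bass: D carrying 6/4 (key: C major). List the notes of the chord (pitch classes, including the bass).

D, G, B

A fourth above D in this key is G.
A sixth above D in this key is B.
Together with the bass D, this spells G major in second inversion.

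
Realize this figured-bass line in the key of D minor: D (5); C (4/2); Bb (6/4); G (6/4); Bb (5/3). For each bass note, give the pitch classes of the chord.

D (5/3): D, F, A.
C (6/4/2): C, D, F, A.
Bb (6/4): Bb, E, G.
G (6/4): G, C, E.
Bb (5/3): Bb, D, F.

D, F, A | C, D, F, A | Bb, E, G | G, C, E | Bb, D, F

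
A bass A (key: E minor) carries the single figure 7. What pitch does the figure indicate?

Counting 6 letter steps above A lands on G; in E minor, that letter is G.

G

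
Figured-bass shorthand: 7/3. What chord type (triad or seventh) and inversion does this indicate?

7/3 is shorthand for 7/5/3.
Intervals of 7/5/3 above the bass form a seventh chord; the bass is the root, so this is root position.

seventh chord, root position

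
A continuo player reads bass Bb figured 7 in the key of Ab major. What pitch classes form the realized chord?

The written figures 7 are shorthand for 7/5/3: the 5/3 are implied.
A third above Bb in this key is Db.
A fifth above Bb in this key is F.
A seventh above Bb in this key is Ab.
Together with the bass Bb, this spells Bb minor seventh in root position.

Bb, Db, F, Ab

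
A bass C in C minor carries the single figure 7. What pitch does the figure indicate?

Bb

Counting 6 letter steps above C lands on B; in C minor, that letter is Bb.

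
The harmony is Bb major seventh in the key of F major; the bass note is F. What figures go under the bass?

4/3

F is the fifth of Bb major seventh, so the chord is in second inversion.
A seventh chord in second inversion is figured 6/4/3, conventionally abbreviated 4/3.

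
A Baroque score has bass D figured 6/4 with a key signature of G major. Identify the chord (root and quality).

G major

The figures 6/4 indicate a triad in second inversion.
In second inversion the root lies a fourth above the bass: a fourth above D in G major is G.
The chord tones are D, G, B, giving G major.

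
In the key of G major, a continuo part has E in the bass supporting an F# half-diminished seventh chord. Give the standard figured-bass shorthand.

4/2

E is the seventh of F# half-diminished seventh, so the chord is in third inversion.
A seventh chord in third inversion is figured 6/4/2, conventionally abbreviated 4/2.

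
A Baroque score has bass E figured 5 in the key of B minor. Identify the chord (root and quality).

The figures 5 indicate a triad in root position.
In root position the bass is the root, so the root is E.
The chord tones are E, G, B, giving E minor.

E minor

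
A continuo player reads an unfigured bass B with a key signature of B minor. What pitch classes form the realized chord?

B, D, F#

An unfigured bass implies 5/3.
A third above B in this key is D.
A fifth above B in this key is F#.
Together with the bass B, this spells B minor in root position.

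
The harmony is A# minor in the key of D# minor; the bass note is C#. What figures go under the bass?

C# is the third of A# minor, so the chord is in first inversion.
A triad in first inversion is figured 6/3, conventionally abbreviated 6.

6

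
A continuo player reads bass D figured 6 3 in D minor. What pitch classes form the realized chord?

D, F, Bb

A third above D in this key is F.
A sixth above D in this key is Bb.
Together with the bass D, this spells Bb major in first inversion.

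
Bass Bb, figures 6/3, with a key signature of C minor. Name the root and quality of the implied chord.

The figures 6/3 indicate a triad in first inversion.
In first inversion the root lies a sixth above the bass: a sixth above Bb in C minor is G.
The chord tones are Bb, D, G, giving G minor.

G minor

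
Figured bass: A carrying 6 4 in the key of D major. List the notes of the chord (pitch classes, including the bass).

A fourth above A in this key is D.
A sixth above A in this key is F#.
Together with the bass A, this spells D major in second inversion.

A, D, F#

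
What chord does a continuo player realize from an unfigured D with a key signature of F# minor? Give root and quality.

An unfigured bass indicates a triad in root position.
In root position the bass is the root, so the root is D.
The chord tones are D, F#, A, giving D major.

D major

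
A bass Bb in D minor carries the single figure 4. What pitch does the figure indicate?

Counting 3 letter steps above Bb lands on E; in D minor, that letter is E.

E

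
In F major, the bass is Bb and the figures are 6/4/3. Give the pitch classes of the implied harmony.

A third above Bb in this key is D.
A fourth above Bb in this key is E.
A sixth above Bb in this key is G.
Together with the bass Bb, this spells E half-diminished seventh in second inversion.

Bb, D, E, G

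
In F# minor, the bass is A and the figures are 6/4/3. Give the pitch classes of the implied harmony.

A, C#, D, F#

A third above A in this key is C#.
A fourth above A in this key is D.
A sixth above A in this key is F#.
Together with the bass A, this spells D major seventh in second inversion.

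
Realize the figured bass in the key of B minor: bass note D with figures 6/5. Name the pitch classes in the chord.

D, F#, A, B

The written figures 6/5 are shorthand for 6/5/3: the 3 is implied.
A third above D in this key is F#.
A fifth above D in this key is A.
A sixth above D in this key is B.
Together with the bass D, this spells B minor seventh in first inversion.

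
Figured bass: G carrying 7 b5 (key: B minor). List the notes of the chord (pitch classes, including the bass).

G, B, Db, F#

The written figures 7 b5 are shorthand for 7/5/3: the 3 is implied.
A third above G in this key is B.
A fifth above G in this key is D, lowered to Db by the flat.
A seventh above G in this key is F#.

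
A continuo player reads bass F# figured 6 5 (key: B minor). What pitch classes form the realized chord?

F#, A, C#, D

The written figures 6 5 are shorthand for 6/5/3: the 3 is implied.
A third above F# in this key is A.
A fifth above F# in this key is C#.
A sixth above F# in this key is D.
Together with the bass F#, this spells D major seventh in first inversion.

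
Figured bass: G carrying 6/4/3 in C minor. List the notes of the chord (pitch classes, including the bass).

A third above G in this key is Bb.
A fourth above G in this key is C.
A sixth above G in this key is Eb.
Together with the bass G, this spells C minor seventh in second inversion.

G, Bb, C, Eb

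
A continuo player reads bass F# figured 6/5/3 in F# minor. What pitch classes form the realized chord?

A third above F# in this key is A.
A fifth above F# in this key is C#.
A sixth above F# in this key is D.
Together with the bass F#, this spells D major seventh in first inversion.

F#, A, C#, D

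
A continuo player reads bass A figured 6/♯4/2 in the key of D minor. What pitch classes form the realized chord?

A, Bb, D#, F

A second above A in this key is Bb.
A fourth above A in this key is D, raised to D# by the sharp.
A sixth above A in this key is F.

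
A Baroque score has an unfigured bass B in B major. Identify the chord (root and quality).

B major

An unfigured bass indicates a triad in root position.
In root position the bass is the root, so the root is B.
The chord tones are B, D#, F#, giving B major.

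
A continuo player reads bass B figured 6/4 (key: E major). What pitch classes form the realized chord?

A fourth above B in this key is E.
A sixth above B in this key is G#.
Together with the bass B, this spells E major in second inversion.

B, E, G#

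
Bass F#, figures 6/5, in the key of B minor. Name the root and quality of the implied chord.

D major seventh

The figures 6/5 indicate a seventh chord in first inversion.
In first inversion the root lies a sixth above the bass: a sixth above F# in B minor is D.
The chord tones are F#, A, C#, D, giving D major seventh.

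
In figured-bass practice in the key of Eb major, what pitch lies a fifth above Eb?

Counting 4 letter steps above Eb lands on B; in Eb major, that letter is Bb.

Bb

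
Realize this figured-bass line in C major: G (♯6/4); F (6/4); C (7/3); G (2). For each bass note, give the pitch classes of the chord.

G (#6/4): G, C, E#.
F (6/4): F, B, D.
C (7/5/3): C, E, G, B.
G (6/4/2): G, A, C, E.

G, C, E# | F, B, D | C, E, G, B | G, A, C, E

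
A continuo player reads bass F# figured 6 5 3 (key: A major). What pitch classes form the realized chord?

F#, A, C#, D

A third above F# in this key is A.
A fifth above F# in this key is C#.
A sixth above F# in this key is D.
Together with the bass F#, this spells D major seventh in first inversion.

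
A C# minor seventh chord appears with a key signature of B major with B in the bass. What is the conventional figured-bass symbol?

B is the seventh of C# minor seventh, so the chord is in third inversion.
A seventh chord in third inversion is figured 6/4/2, conventionally abbreviated 4/2.

4/2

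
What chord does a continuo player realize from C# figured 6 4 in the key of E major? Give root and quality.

F# minor

The figures 6 4 indicate a triad in second inversion.
In second inversion the root lies a fourth above the bass: a fourth above C# in E major is F#.
The chord tones are C#, F#, A, giving F# minor.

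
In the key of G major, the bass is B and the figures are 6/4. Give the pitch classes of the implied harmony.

A fourth above B in this key is E.
A sixth above B in this key is G.
Together with the bass B, this spells E minor in second inversion.

B, E, G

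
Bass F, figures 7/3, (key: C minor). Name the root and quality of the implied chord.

The figures 7/3 indicate a seventh chord in root position.
In root position the bass is the root, so the root is F.
The chord tones are F, Ab, C, Eb, giving F minor seventh.

F minor seventh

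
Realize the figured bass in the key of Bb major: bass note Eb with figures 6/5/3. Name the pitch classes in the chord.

A third above Eb in this key is G.
A fifth above Eb in this key is Bb.
A sixth above Eb in this key is C.
Together with the bass Eb, this spells C minor seventh in first inversion.

Eb, G, Bb, C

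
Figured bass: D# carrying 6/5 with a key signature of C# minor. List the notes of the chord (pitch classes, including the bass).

D#, F#, A, B

The written figures 6/5 are shorthand for 6/5/3: the 3 is implied.
A third above D# in this key is F#.
A fifth above D# in this key is A.
A sixth above D# in this key is B.
Together with the bass D#, this spells B dominant seventh in first inversion.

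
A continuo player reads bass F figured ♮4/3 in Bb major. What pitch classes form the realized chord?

The written figures ♮4/3 are shorthand for 6/4/3: the 6 is implied.
A third above F in this key is A.
A fourth above F in this key is Bb, made natural (B) by the ♮ figure.
A sixth above F in this key is D.
Together with the bass F, this spells B half-diminished seventh in second inversion.

F, A, B, D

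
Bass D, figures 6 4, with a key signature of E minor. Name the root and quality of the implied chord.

The figures 6 4 indicate a triad in second inversion.
In second inversion the root lies a fourth above the bass: a fourth above D in E minor is G.
The chord tones are D, G, B, giving G major.

G major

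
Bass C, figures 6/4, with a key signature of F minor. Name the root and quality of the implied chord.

The figures 6/4 indicate a triad in second inversion.
In second inversion the root lies a fourth above the bass: a fourth above C in F minor is F.
The chord tones are C, F, Ab, giving F minor.

F minor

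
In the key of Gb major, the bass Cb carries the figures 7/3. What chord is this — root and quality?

The figures 7/3 indicate a seventh chord in root position.
In root position the bass is the root, so the root is Cb.
The chord tones are Cb, Eb, Gb, Bb, giving Cb major seventh.

Cb major seventh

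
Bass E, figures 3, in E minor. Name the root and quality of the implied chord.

E minor

The figures 3 indicate a triad in root position.
In root position the bass is the root, so the root is E.
The chord tones are E, G, B, giving E minor.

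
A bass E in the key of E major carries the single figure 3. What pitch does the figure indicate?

Counting 2 letter steps above E lands on G; in E major, that letter is G#.

G#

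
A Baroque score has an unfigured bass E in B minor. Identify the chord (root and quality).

E minor

An unfigured bass indicates a triad in root position.
In root position the bass is the root, so the root is E.
The chord tones are E, G, B, giving E minor.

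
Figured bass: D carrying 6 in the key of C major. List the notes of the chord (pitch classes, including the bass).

D, F, B

The written figures 6 are shorthand for 6/3: the 3 is implied.
A third above D in this key is F.
A sixth above D in this key is B.
Together with the bass D, this spells B diminished in first inversion.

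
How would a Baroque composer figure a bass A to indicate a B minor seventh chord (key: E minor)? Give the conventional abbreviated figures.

4/2

A is the seventh of B minor seventh, so the chord is in third inversion.
A seventh chord in third inversion is figured 6/4/2, conventionally abbreviated 4/2.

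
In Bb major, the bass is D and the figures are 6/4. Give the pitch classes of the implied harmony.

A fourth above D in this key is G.
A sixth above D in this key is Bb.
Together with the bass D, this spells G minor in second inversion.

D, G, Bb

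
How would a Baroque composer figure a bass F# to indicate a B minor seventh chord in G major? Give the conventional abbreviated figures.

4/3

F# is the fifth of B minor seventh, so the chord is in second inversion.
A seventh chord in second inversion is figured 6/4/3, conventionally abbreviated 4/3.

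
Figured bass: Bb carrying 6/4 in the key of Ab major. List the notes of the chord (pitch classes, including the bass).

A fourth above Bb in this key is Eb.
A sixth above Bb in this key is G.
Together with the bass Bb, this spells Eb major in second inversion.

Bb, Eb, G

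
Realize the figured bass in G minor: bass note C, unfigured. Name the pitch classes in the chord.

C, Eb, G

An unfigured bass implies 5/3.
A third above C in this key is Eb.
A fifth above C in this key is G.
Together with the bass C, this spells C minor in root position.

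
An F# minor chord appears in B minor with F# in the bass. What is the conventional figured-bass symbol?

no figures

F# is the root of F# minor, so the chord is in root position.
A triad in root position is figured 5/3, conventionally abbreviated (no figures — root-position triad).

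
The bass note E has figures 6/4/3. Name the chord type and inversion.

seventh chord, second inversion

Intervals of 6/4/3 above the bass form a seventh chord; the bass is the fifth, so this is second inversion.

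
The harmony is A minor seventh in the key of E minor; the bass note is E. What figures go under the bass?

E is the fifth of A minor seventh, so the chord is in second inversion.
A seventh chord in second inversion is figured 6/4/3, conventionally abbreviated 4/3.

4/3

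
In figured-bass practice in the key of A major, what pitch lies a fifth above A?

Counting 4 letter steps above A lands on E; in A major, that letter is E.

E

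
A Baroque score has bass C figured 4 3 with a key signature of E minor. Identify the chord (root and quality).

The figures 4 3 indicate a seventh chord in second inversion.
In second inversion the root lies a fourth above the bass: a fourth above C in E minor is F#.
The chord tones are C, E, F#, A, giving F# half-diminished seventh.

F# half-diminished seventh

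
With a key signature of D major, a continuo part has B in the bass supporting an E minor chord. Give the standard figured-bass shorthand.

B is the fifth of E minor, so the chord is in second inversion.
A triad in second inversion is figured 6/4, conventionally abbreviated 6/4.

6/4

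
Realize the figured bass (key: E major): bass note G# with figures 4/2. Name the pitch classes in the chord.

The written figures 4/2 are shorthand for 6/4/2: the 6 is implied.
A second above G# in this key is A.
A fourth above G# in this key is C#.
A sixth above G# in this key is E.
Together with the bass G#, this spells A major seventh in third inversion.

G#, A, C#, E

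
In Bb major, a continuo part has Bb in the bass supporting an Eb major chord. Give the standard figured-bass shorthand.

6/4

Bb is the fifth of Eb major, so the chord is in second inversion.
A triad in second inversion is figured 6/4, conventionally abbreviated 6/4.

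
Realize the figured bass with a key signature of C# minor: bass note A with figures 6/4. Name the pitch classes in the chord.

A, D#, F#

A fourth above A in this key is D#.
A sixth above A in this key is F#.
Together with the bass A, this spells D# diminished in second inversion.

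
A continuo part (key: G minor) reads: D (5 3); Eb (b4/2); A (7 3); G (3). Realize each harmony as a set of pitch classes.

D (5/3): D, F, A.
Eb (6/b4/2): Eb, F, Ab, C.
A (7/5/3): A, C, Eb, G.
G (5/3): G, Bb, D.

D, F, A | Eb, F, Ab, C | A, C, Eb, G | G, Bb, D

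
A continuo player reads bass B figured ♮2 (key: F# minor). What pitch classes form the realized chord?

The written figures ♮2 are shorthand for 6/4/2: the 6/4 are implied.
A second above B in this key is C#, made natural (C) by the ♮ figure.
A fourth above B in this key is E.
A sixth above B in this key is G#.
Together with the bass B, this spells C augmented major seventh in third inversion.

B, C, E, G#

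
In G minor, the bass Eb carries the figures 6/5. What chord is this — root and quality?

The figures 6/5 indicate a seventh chord in first inversion.
In first inversion the root lies a sixth above the bass: a sixth above Eb in G minor is C.
The chord tones are Eb, G, Bb, C, giving C minor seventh.

C minor seventh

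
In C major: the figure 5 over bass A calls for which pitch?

Counting 4 letter steps above A lands on E; in C major, that letter is E.

E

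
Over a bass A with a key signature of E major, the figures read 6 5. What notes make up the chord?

The written figures 6 5 are shorthand for 6/5/3: the 3 is implied.
A third above A in this key is C#.
A fifth above A in this key is E.
A sixth above A in this key is F#.
Together with the bass A, this spells F# minor seventh in first inversion.

A, C#, E, F#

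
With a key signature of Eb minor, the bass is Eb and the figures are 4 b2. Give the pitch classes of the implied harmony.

Eb, Fb, Ab, Cb

The written figures 4 b2 are shorthand for 6/4/2: the 6 is implied.
A second above Eb in this key is F, lowered to Fb by the flat.
A fourth above Eb in this key is Ab.
A sixth above Eb in this key is Cb.
Together with the bass Eb, this spells Fb major seventh in third inversion.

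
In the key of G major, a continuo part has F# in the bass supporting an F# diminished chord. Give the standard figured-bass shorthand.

no figures

F# is the root of F# diminished, so the chord is in root position.
A triad in root position is figured 5/3, conventionally abbreviated (no figures — root-position triad).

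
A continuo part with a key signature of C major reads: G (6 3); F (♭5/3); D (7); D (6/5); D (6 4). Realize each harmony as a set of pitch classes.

G, B, E | F, A, Cb | D, F, A, C | D, F, A, B | D, G, B

G (6/3): G, B, E.
F (b5/3): F, A, Cb.
D (7/5/3): D, F, A, C.
D (6/5/3): D, F, A, B.
D (6/4): D, G, B.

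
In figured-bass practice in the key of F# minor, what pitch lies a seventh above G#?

Counting 6 letter steps above G# lands on F; in F# minor, that letter is F#.

F#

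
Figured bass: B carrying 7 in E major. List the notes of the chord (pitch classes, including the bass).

B, D#, F#, A

The written figures 7 are shorthand for 7/5/3: the 5/3 are implied.
A third above B in this key is D#.
A fifth above B in this key is F#.
A seventh above B in this key is A.
Together with the bass B, this spells B dominant seventh in root position.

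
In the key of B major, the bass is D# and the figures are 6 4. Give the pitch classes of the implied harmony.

A fourth above D# in this key is G#.
A sixth above D# in this key is B.
Together with the bass D#, this spells G# minor in second inversion.

D#, G#, B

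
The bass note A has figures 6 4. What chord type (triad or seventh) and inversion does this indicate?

triad, second inversion

Intervals of 6/4 above the bass form a triad; the bass is the fifth, so this is second inversion.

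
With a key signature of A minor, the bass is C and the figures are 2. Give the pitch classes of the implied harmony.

C, D, F, A

The written figures 2 are shorthand for 6/4/2: the 6/4 are implied.
A second above C in this key is D.
A fourth above C in this key is F.
A sixth above C in this key is A.
Together with the bass C, this spells D minor seventh in third inversion.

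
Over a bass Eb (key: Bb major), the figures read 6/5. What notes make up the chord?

Eb, G, Bb, C

The written figures 6/5 are shorthand for 6/5/3: the 3 is implied.
A third above Eb in this key is G.
A fifth above Eb in this key is Bb.
A sixth above Eb in this key is C.
Together with the bass Eb, this spells C minor seventh in first inversion.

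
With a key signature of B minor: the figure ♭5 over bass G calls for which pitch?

Counting 4 letter steps above G lands on D; in B minor, that letter is D.
The b5 figure lowers it a semitone, giving Db.

Db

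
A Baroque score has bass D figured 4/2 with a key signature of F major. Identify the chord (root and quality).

E half-diminished seventh

The figures 4/2 indicate a seventh chord in third inversion.
In third inversion the root lies a second above the bass: a second above D in F major is E.
The chord tones are D, E, G, Bb, giving E half-diminished seventh.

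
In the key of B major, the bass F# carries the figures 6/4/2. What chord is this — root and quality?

The figures 6/4/2 indicate a seventh chord in third inversion.
In third inversion the root lies a second above the bass: a second above F# in B major is G#.
The chord tones are F#, G#, B, D#, giving G# minor seventh.

G# minor seventh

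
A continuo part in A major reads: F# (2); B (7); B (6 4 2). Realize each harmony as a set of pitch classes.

F#, G#, B, D | B, D, F#, A | B, C#, E, G#

F# (6/4/2): F#, G#, B, D.
B (7/5/3): B, D, F#, A.
B (6/4/2): B, C#, E, G#.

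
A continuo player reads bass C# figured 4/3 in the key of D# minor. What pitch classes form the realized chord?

C#, E#, F#, A#

The written figures 4/3 are shorthand for 6/4/3: the 6 is implied.
A third above C# in this key is E#.
A fourth above C# in this key is F#.
A sixth above C# in this key is A#.
Together with the bass C#, this spells F# major seventh in second inversion.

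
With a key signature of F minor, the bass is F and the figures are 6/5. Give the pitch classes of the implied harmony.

The written figures 6/5 are shorthand for 6/5/3: the 3 is implied.
A third above F in this key is Ab.
A fifth above F in this key is C.
A sixth above F in this key is Db.
Together with the bass F, this spells Db major seventh in first inversion.

F, Ab, C, Db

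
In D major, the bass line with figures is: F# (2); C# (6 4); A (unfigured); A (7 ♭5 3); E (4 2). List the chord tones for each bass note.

F# (6/4/2): F#, G, B, D.
C# (6/4): C#, F#, A.
A (5/3): A, C#, E.
A (7/b5/3): A, C#, Eb, G.
E (6/4/2): E, F#, A, C#.

F#, G, B, D | C#, F#, A | A, C#, E | A, C#, Eb, G | E, F#, A, C#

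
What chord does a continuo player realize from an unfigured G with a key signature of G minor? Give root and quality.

An unfigured bass indicates a triad in root position.
In root position the bass is the root, so the root is G.
The chord tones are G, Bb, D, giving G minor.

G minor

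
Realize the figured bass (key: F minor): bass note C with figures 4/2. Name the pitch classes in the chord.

The written figures 4/2 are shorthand for 6/4/2: the 6 is implied.
A second above C in this key is Db.
A fourth above C in this key is F.
A sixth above C in this key is Ab.
Together with the bass C, this spells Db major seventh in third inversion.

C, Db, F, Ab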